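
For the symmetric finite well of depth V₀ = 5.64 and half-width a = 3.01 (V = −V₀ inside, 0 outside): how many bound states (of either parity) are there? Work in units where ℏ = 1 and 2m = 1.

N = 5

Define the well-strength parameter z₀ = (a/ℏ)√(2mV₀) = 3.01 × √(2·0.5·5.64) = 7.148.
A new bound state (alternating even/odd) appears each time z₀ passes a multiple of π/2, so N = ⌊2z₀/π⌋ + 1 = ⌊4.551⌋ + 1 = 5.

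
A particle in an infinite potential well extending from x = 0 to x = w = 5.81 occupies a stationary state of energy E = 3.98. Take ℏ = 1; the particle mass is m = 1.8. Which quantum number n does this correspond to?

From E_n = n²π²ℏ²/(2mw²) invert to n = √(2mw²E)/(πℏ).
n = (5.81/π) × √(2 × 1.8 × 3.98) = 7.000 → n = 7.

n = 7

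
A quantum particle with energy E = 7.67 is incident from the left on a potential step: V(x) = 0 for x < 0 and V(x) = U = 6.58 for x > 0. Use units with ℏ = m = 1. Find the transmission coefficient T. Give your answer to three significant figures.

The wavenumbers are k₁ = √(2mE)/ℏ = 3.917 on the left and k₂ = √(2m(E − U))/ℏ = 1.476 on the right.
Matching ψ and ψ′ at x = 0 gives r = (k₁ − k₂)/(k₁ + k₂), so R = r² = 0.2047 and T = 1 − R = 0.7953.

T = 0.795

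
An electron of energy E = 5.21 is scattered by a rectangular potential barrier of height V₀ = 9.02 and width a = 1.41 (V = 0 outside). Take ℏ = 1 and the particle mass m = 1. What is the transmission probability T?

Since E < V₀ the interior solution is evanescent with decay constant κ = √(2m(V₀ − E))/ℏ = 2.760.
κa = 3.892, sinh(κa) = 24.50.
The exact tunnelling result is T⁻¹ = 1 + V₀² sinh²(κa) / [4E(V₀ − E)] = 616.0, so T = 0.00162.

T = 0.00162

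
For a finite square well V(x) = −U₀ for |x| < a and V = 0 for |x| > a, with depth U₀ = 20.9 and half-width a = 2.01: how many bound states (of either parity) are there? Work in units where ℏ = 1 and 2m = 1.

N = 6

Define the well-strength parameter z₀ = (a/ℏ)√(2mU₀) = 2.01 × √(2·0.5·20.9) = 9.189.
The even/odd transcendental equations gain one root per π/2 in z₀, giving N = 1 + ⌊2z₀/π⌋ = 1 + ⌊5.850⌋ = 6.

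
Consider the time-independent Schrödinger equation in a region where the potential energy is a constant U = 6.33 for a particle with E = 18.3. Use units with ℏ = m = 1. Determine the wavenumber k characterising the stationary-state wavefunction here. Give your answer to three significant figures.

k = 4.89

With E > U the solution is oscillatory, ψ ∝ e^{±ikx} with k = √(2m(E − U))/ℏ.
k = √(2 × 1 × 11.97) = 4.893.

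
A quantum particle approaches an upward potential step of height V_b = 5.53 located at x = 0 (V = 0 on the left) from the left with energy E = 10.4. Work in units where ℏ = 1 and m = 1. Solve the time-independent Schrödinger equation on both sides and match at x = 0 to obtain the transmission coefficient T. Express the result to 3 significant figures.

On each side the TISE gives plane waves with k = √(2m(E − V))/ℏ: k₁ = √(2·1·10.4) = 4.561, k₂ = √(2·1·4.87) = 3.121.
Continuity of ψ and ψ′ at the step yields the reflection amplitude r = (k₁ − k₂)/(k₁ + k₂) = 0.1874; thus R = |r|² = 0.03513, T = 0.9649.

T = 0.965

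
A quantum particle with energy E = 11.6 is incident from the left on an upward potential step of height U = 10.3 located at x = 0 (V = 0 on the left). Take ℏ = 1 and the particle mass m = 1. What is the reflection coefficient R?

The wavenumbers are k₁ = √(2mE)/ℏ = 4.817 on the left and k₂ = √(2m(E − U))/ℏ = 1.612 on the right.
Continuity of ψ and ψ′ at the step yields the reflection amplitude r = (k₁ − k₂)/(k₁ + k₂) = 0.4984; thus R = |r|² = 0.2484, T = 0.7516.

R = 0.248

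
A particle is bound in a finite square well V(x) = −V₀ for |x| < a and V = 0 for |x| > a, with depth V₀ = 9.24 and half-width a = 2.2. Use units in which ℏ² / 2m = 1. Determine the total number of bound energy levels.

Define the well-strength parameter z₀ = (a/ℏ)√(2mV₀) = 2.2 × √(2·0.5·9.24) = 6.687.
A new bound state (alternating even/odd) appears each time z₀ passes a multiple of π/2, so N = ⌊2z₀/π⌋ + 1 = ⌊4.257⌋ + 1 = 5.

N = 5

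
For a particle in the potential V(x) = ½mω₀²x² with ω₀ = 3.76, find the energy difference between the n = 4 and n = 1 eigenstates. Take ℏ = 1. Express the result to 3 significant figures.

ΔE = 11.3

E_n = ℏω₀(n + ½), so ΔE = (4 − 1) ℏω₀ = 3 × 3.76 = 11.28.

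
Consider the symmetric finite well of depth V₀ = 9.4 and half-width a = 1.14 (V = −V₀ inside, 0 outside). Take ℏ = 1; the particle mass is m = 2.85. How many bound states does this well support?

N = 6

Define the well-strength parameter z₀ = (a/ℏ)√(2mV₀) = 1.14 × √(2·2.85·9.4) = 8.345.
A new bound state (alternating even/odd) appears each time z₀ passes a multiple of π/2, so N = ⌊2z₀/π⌋ + 1 = ⌊5.312⌋ + 1 = 6.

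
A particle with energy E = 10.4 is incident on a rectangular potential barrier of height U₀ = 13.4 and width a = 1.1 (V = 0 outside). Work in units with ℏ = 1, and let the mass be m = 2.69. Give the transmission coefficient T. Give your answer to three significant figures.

T = 0.000403

E < U₀: inside the barrier ψ ∝ e^{±κx} with κ = √(2m(U₀ − E))/ℏ = 4.017.
κa = 4.419, sinh(κa) = 41.51.
Matching ψ, ψ′ at both faces gives T = [1 + U₀² sinh²(κa) / (4E(U₀ − E))]⁻¹ = 1/2480 = 0.000403.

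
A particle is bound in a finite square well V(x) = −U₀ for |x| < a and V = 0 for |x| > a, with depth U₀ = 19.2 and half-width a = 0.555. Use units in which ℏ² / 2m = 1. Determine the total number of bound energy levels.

The dimensionless depth is z₀ = a√(2mU₀)/ℏ = 0.555 × √(19.20) = 2.432.
A new bound state (alternating even/odd) appears each time z₀ passes a multiple of π/2, so N = ⌊2z₀/π⌋ + 1 = ⌊1.548⌋ + 1 = 2.

N = 2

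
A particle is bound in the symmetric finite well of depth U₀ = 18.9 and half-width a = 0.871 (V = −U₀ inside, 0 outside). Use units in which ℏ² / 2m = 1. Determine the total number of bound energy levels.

Define the well-strength parameter z₀ = (a/ℏ)√(2mU₀) = 0.871 × √(2·0.5·18.9) = 3.787.
The even/odd transcendental equations gain one root per π/2 in z₀, giving N = 1 + ⌊2z₀/π⌋ = 1 + ⌊2.411⌋ = 3.

N = 3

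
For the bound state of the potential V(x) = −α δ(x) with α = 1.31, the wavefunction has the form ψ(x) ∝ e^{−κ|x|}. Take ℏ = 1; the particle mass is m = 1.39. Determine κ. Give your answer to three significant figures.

κ = 1.82

Integrate −(ℏ²/2m)ψ'' − αδ(x)ψ = Eψ from −ε to +ε: the ψ'' term gives ψ'(0⁺) − ψ'(0⁻) and the δ term gives −(2mα/ℏ²)ψ(0).
With ψ ∝ e^{−κ|x|} this yields −2κ = −2mα/ℏ², so κ = mα/ℏ² = 1.821.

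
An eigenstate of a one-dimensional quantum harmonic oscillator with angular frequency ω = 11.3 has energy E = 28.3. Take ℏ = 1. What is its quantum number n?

Invert E_n = (n + ½)ℏω: n = E/ℏω − ½ = 2.004, so n = 2.

n = 2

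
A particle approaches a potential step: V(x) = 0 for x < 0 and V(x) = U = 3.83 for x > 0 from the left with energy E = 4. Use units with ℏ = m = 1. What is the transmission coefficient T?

T = 0.567

The wavenumbers are k₁ = √(2mE)/ℏ = 2.828 on the left and k₂ = √(2m(E − U))/ℏ = 0.5831 on the right.
Continuity of ψ and ψ′ at the step yields the reflection amplitude r = (k₁ − k₂)/(k₁ + k₂) = 0.6582; thus R = |r|² = 0.4332, T = 0.5668.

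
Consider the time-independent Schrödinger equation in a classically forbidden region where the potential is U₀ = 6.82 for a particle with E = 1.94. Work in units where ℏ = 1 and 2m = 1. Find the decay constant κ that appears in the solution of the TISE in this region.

κ = 2.21

Since E < U₀ the TISE in this region is ψ'' = κ²ψ with κ = √(2m(U₀ − E))/ℏ.
κ = √(2 × 0.5 × 4.88) = 2.209.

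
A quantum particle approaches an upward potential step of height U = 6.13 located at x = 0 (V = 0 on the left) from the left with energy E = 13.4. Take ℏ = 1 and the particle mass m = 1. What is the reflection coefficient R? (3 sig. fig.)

On each side the TISE gives plane waves with k = √(2m(E − V))/ℏ: k₁ = √(2·1·13.4) = 5.177, k₂ = √(2·1·7.27) = 3.813.
Matching ψ and ψ′ at x = 0 gives r = (k₁ − k₂)/(k₁ + k₂), so R = r² = 0.02301 and T = 1 − R = 0.9770.

R = 0.0230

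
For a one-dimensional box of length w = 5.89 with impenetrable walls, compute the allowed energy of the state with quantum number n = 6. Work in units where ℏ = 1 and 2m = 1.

E = 10.2

The infinite-well eigenfunctions ψ_n = √(2/w) sin(nπx/w) vanish at both walls, giving E_n = n²π²ℏ²/(2mw²).
E_6 = 6² × π² / (2 × 0.5 × 5.89²) = 10.24.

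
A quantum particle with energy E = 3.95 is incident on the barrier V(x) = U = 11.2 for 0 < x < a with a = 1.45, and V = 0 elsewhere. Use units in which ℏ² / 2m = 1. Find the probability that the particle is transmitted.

T = 0.00148

Since E < U the interior solution is evanescent with decay constant κ = √(2m(U − E))/ℏ = 2.693.
κa = 3.904, sinh(κa) = 24.80.
The exact tunnelling result is T⁻¹ = 1 + U² sinh²(κa) / [4E(U − E)] = 674.3, so T = 0.00148.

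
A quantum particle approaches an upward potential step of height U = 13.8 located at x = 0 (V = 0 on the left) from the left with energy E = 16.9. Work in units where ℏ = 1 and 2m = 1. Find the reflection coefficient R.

R = 0.160

On each side the TISE gives plane waves with k = √(2m(E − V))/ℏ: k₁ = √(2·½·16.9) = 4.111, k₂ = √(2·½·3.1) = 1.761.
Continuity of ψ and ψ′ at the step yields the reflection amplitude r = (k₁ − k₂)/(k₁ + k₂) = 0.4003; thus R = |r|² = 0.1602, T = 0.8398.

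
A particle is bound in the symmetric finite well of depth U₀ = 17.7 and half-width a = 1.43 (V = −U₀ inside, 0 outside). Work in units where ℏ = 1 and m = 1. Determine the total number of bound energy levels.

N = 6

Define the well-strength parameter z₀ = (a/ℏ)√(2mU₀) = 1.43 × √(2·1·17.7) = 8.508.
The even/odd transcendental equations gain one root per π/2 in z₀, giving N = 1 + ⌊2z₀/π⌋ = 1 + ⌊5.416⌋ = 6.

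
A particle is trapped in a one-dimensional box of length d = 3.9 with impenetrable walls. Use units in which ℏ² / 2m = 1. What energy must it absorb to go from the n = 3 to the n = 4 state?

ΔE = 4.54

E_n = n²π²ℏ²/(2md²), so ΔE = (4² − 3²) π²ℏ²/(2md²).
ΔE = 7 × π² / (2 × 0.5 × 3.9²) = 4.542.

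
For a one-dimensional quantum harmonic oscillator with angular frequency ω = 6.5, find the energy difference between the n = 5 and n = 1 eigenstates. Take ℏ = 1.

E_n = ℏω(n + ½), so ΔE = (5 − 1) ℏω = 4 × 6.5 = 26.00.

ΔE = 26.0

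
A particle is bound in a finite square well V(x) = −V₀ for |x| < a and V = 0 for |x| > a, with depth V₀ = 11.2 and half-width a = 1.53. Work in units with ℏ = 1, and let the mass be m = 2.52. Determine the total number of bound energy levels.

The dimensionless depth is z₀ = a√(2mV₀)/ℏ = 1.53 × √(56.45) = 11.50.
A new bound state (alternating even/odd) appears each time z₀ passes a multiple of π/2, so N = ⌊2z₀/π⌋ + 1 = ⌊7.318⌋ + 1 = 8.

N = 8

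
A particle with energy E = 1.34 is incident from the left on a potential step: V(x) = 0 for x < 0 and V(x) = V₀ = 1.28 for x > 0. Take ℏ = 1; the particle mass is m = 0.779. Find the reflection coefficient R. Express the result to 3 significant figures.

R = 0.423

The wavenumbers are k₁ = √(2mE)/ℏ = 1.445 on the left and k₂ = √(2m(E − V₀))/ℏ = 0.3057 on the right.
Matching ψ and ψ′ at x = 0 gives r = (k₁ − k₂)/(k₁ + k₂), so R = r² = 0.4234 and T = 1 − R = 0.5766.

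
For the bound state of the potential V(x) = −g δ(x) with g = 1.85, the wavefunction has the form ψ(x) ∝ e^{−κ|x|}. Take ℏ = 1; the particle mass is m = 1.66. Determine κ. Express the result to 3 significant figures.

κ = 3.07

Integrating the TISE across x = 0 gives the cusp condition ψ'(0⁺) − ψ'(0⁻) = −(2mg/ℏ²)ψ(0).
With ψ ∝ e^{−κ|x|} this yields −2κ = −2mg/ℏ², so κ = mg/ℏ² = 3.071.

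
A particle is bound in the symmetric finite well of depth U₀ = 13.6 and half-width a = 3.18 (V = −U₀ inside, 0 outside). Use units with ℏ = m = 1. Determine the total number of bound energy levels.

N = 11

Define the well-strength parameter z₀ = (a/ℏ)√(2mU₀) = 3.18 × √(2·1·13.6) = 16.58.
The even/odd transcendental equations gain one root per π/2 in z₀, giving N = 1 + ⌊2z₀/π⌋ = 1 + ⌊10.56⌋ = 11.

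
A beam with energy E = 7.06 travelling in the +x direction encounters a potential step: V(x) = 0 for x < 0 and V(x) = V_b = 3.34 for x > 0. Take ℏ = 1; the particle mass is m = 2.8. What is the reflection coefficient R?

The wavenumbers are k₁ = √(2mE)/ℏ = 6.288 on the left and k₂ = √(2m(E − V_b))/ℏ = 4.564 on the right.
Matching ψ and ψ′ at x = 0 gives r = (k₁ − k₂)/(k₁ + k₂), so R = r² = 0.02523 and T = 1 − R = 0.9748.

R = 0.0252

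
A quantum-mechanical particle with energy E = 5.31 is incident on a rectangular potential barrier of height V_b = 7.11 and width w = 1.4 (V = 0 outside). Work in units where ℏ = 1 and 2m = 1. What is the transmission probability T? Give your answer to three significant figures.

E < V_b: inside the barrier ψ ∝ e^{±κx} with κ = √(2m(V_b − E))/ℏ = 1.342.
κw = 1.878, sinh(κw) = 3.195.
Matching ψ, ψ′ at both faces gives T = [1 + V_b² sinh²(κw) / (4E(V_b − E))]⁻¹ = 1/14.50 = 0.0690.

T = 0.0690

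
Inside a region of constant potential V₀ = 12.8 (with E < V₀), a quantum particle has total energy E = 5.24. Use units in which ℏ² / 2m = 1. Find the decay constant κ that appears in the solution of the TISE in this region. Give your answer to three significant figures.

Since E < V₀ the TISE in this region is ψ'' = κ²ψ with κ = √(2m(V₀ − E))/ℏ.
κ = √(2 × 0.5 × 7.56) = 2.750.

κ = 2.75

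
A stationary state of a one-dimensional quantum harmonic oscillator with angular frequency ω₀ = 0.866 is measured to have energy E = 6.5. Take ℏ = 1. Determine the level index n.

Invert E_n = (n + ½)ℏω₀: n = E/ℏω₀ − ½ = 7.006, so n = 7.

n = 7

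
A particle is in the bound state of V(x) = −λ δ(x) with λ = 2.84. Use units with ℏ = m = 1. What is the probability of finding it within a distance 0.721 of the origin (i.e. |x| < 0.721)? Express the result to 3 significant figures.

The normalised bound state is ψ = √κ e^{−κ|x|} with κ = mλ/ℏ² = 2.840.
P(|x| < d) = ∫_{−d}^{d} κ e^{−2κ|x|} dx = 1 − e^{−2κd} = 1 − e^{−4.095} = 0.9833.

P = 0.983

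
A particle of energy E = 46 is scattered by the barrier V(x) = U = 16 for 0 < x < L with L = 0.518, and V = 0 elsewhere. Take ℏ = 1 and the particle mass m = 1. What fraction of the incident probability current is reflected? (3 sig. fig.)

R = 0.0264

E > U: inside the barrier k₂ = √(2m(E − U))/ℏ = 7.746, k₂L = 4.012.
Matching at both interfaces gives T⁻¹ = 1 + U² sin²(k₂L) / [4E(E − U)] = 1.027, hence T = 0.974.
R = 1 − T = 0.0264.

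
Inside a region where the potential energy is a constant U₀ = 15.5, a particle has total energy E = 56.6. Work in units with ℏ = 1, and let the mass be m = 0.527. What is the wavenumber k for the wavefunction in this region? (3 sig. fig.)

k = 6.58

With E > U₀ the solution is oscillatory, ψ ∝ e^{±ikx} with k = √(2m(E − U₀))/ℏ.
k = √(2 × 0.527 × 41.1) = 6.582.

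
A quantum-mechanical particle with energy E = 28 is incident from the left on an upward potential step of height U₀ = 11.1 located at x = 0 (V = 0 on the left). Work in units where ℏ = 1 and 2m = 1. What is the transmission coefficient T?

T = 0.984

On each side the TISE gives plane waves with k = √(2m(E − V))/ℏ: k₁ = √(2·½·28) = 5.292, k₂ = √(2·½·16.9) = 4.111.
Continuity of ψ and ψ′ at the step yields the reflection amplitude r = (k₁ − k₂)/(k₁ + k₂) = 0.1256; thus R = |r|² = 0.01576, T = 0.9842.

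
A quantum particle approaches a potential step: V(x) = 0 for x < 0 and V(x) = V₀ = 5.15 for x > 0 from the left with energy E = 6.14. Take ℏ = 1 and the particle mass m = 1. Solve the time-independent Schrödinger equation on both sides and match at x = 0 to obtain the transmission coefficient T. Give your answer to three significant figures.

The wavenumbers are k₁ = √(2mE)/ℏ = 3.504 on the left and k₂ = √(2m(E − V₀))/ℏ = 1.407 on the right.
Continuity of ψ and ψ′ at the step yields the reflection amplitude r = (k₁ − k₂)/(k₁ + k₂) = 0.4270; thus R = |r|² = 0.1823, T = 0.8177.

T = 0.818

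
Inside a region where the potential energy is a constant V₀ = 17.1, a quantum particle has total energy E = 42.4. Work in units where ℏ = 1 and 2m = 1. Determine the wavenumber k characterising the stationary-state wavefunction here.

k = 5.03

With E > V₀ the solution is oscillatory, ψ ∝ e^{±ikx} with k = √(2m(E − V₀))/ℏ.
k = √(2 × 0.5 × 25.3) = 5.030.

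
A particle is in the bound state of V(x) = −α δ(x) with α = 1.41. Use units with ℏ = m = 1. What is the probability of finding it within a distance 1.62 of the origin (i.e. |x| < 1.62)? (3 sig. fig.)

P = 0.990

The normalised bound state is ψ = √κ e^{−κ|x|} with κ = mα/ℏ² = 1.410.
P(|x| < d) = ∫_{−d}^{d} κ e^{−2κ|x|} dx = 1 − e^{−2κd} = 1 − e^{−4.568} = 0.9896.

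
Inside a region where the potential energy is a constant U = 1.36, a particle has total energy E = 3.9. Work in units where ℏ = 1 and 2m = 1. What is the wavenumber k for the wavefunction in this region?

k = 1.59

With E > U the solution is oscillatory, ψ ∝ e^{±ikx} with k = √(2m(E − U))/ℏ.
k = √(2 × 0.5 × 2.54) = 1.594.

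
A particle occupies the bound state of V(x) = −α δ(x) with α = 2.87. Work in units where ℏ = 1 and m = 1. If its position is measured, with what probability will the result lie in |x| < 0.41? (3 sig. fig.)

The normalised bound state is ψ = √κ e^{−κ|x|} with κ = mα/ℏ² = 2.870.
P(|x| < d) = ∫_{−d}^{d} κ e^{−2κ|x|} dx = 1 − e^{−2κd} = 1 − e^{−2.353} = 0.9050.

P = 0.905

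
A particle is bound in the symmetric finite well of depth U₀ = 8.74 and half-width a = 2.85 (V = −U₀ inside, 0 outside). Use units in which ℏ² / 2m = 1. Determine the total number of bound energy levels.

The dimensionless depth is z₀ = a√(2mU₀)/ℏ = 2.85 × √(8.740) = 8.426.
The even/odd transcendental equations gain one root per π/2 in z₀, giving N = 1 + ⌊2z₀/π⌋ = 1 + ⌊5.364⌋ = 6.

N = 6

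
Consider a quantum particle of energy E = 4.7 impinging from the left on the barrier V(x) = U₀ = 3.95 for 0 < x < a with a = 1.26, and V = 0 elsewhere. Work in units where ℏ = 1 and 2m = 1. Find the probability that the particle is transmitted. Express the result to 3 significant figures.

T = 0.534

Above the barrier the interior wavenumber is k₂ = √(2m(E − U₀))/ℏ = 0.8660, giving phase k₂a = 1.091.
Matching at both interfaces gives T⁻¹ = 1 + U₀² sin²(k₂a) / [4E(E − U₀)] = 1.871, hence T = 0.534.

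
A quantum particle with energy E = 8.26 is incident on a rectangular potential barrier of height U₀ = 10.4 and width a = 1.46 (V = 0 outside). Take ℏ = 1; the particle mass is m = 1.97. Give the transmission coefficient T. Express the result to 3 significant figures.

Since E < U₀ the interior solution is evanescent with decay constant κ = √(2m(U₀ − E))/ℏ = 2.904.
κa = 4.239, sinh(κa) = 34.68.
Matching ψ, ψ′ at both faces gives T = [1 + U₀² sinh²(κa) / (4E(U₀ − E))]⁻¹ = 1/1840 = 0.000543.

T = 0.000543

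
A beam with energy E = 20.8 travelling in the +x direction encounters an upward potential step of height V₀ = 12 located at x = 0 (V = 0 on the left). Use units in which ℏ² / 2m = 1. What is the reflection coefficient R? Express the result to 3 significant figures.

On each side the TISE gives plane waves with k = √(2m(E − V))/ℏ: k₁ = √(2·½·20.8) = 4.561, k₂ = √(2·½·8.8) = 2.966.
Continuity of ψ and ψ′ at the step yields the reflection amplitude r = (k₁ − k₂)/(k₁ + k₂) = 0.2118; thus R = |r|² = 0.04486, T = 0.9551.

R = 0.0449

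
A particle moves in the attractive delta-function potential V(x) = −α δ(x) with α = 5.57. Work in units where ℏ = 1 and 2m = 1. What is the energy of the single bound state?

The bound state is ψ(x) = √κ e^{−κ|x|}. The derivative jump ψ'(0⁺) − ψ'(0⁻) = −(2mα/ℏ²)ψ(0) fixes κ = mα/ℏ² = 2.785.
Then E = −ℏ²κ²/(2m) = −mα²/(2ℏ²) = -7.756.

E = -7.76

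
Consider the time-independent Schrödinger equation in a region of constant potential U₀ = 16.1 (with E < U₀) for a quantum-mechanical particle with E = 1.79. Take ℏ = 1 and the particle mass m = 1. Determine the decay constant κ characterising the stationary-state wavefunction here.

Since E < U₀ the TISE in this region is ψ'' = κ²ψ with κ = √(2m(U₀ − E))/ℏ.
κ = √(2 × 1 × 14.31) = 5.350.

κ = 5.35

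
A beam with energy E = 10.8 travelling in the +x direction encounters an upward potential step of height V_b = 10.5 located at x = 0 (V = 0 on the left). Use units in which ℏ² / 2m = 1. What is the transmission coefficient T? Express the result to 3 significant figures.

T = 0.490

On each side the TISE gives plane waves with k = √(2m(E − V))/ℏ: k₁ = √(2·½·10.8) = 3.286, k₂ = √(2·½·0.3) = 0.5477.
Matching ψ and ψ′ at x = 0 gives r = (k₁ − k₂)/(k₁ + k₂), so R = r² = 0.5102 and T = 1 − R = 0.4898.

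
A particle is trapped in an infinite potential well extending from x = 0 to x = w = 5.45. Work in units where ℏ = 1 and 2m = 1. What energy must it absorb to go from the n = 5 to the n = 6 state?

E_n = n²π²ℏ²/(2mw²), so ΔE = (6² − 5²) π²ℏ²/(2mw²).
ΔE = 11 × π² / (2 × 0.5 × 5.45²) = 3.655.

ΔE = 3.66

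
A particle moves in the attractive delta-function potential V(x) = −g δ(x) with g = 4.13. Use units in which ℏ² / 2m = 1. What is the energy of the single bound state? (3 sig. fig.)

For x ≠ 0 the bound state is ψ ∝ e^{−κ|x|}; integrating the TISE across the delta gives the cusp condition 2κ = 2mg/ℏ², so κ = 2.065.
Then E = −ℏ²κ²/(2m) = −mg²/(2ℏ²) = -4.264.

E = -4.26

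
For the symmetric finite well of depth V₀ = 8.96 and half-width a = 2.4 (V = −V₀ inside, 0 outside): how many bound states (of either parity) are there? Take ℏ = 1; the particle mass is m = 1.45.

The dimensionless depth is z₀ = a√(2mV₀)/ℏ = 2.4 × √(25.98) = 12.23.
The even/odd transcendental equations gain one root per π/2 in z₀, giving N = 1 + ⌊2z₀/π⌋ = 1 + ⌊7.788⌋ = 8.

N = 8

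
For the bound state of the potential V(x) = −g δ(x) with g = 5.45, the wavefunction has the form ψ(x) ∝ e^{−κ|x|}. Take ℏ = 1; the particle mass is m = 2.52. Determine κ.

κ = 13.7

Integrate −(ℏ²/2m)ψ'' − gδ(x)ψ = Eψ from −ε to +ε: the ψ'' term gives ψ'(0⁺) − ψ'(0⁻) and the δ term gives −(2mg/ℏ²)ψ(0).
With ψ ∝ e^{−κ|x|} this yields −2κ = −2mg/ℏ², so κ = mg/ℏ² = 13.73.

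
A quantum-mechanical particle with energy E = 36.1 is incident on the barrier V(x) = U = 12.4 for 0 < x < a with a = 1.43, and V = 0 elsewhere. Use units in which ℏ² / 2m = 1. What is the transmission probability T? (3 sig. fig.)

E > U: inside the barrier k₂ = √(2m(E − U))/ℏ = 4.868, k₂a = 6.962.
Matching at both interfaces gives T⁻¹ = 1 + U² sin²(k₂a) / [4E(E − U)] = 1.018, hence T = 0.983.

T = 0.983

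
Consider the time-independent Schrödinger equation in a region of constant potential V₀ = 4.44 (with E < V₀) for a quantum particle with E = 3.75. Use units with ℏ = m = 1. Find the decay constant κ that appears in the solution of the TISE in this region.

Since E < V₀ the TISE in this region is ψ'' = κ²ψ with κ = √(2m(V₀ − E))/ℏ.
κ = √(2 × 1 × 0.69) = 1.175.

κ = 1.17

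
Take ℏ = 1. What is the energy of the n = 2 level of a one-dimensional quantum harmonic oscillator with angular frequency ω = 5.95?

The oscillator eigenvalues are E_n = ℏω(n + ½), so E_2 = 5.95 × 2.5 = 14.88.

E = 14.9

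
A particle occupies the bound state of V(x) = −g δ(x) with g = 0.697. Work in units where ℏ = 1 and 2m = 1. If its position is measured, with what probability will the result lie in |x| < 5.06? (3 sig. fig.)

The normalised bound state is ψ = √κ e^{−κ|x|} with κ = mg/ℏ² = 0.3485.
P(|x| < d) = ∫_{−d}^{d} κ e^{−2κ|x|} dx = 1 − e^{−2κd} = 1 − e^{−3.527} = 0.9706.

P = 0.971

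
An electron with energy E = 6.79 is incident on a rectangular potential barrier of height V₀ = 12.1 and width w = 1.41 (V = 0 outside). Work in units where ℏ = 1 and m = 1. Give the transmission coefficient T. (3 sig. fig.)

E < V₀: inside the barrier ψ ∝ e^{±κx} with κ = √(2m(V₀ − E))/ℏ = 3.259.
κw = 4.595, sinh(κw) = 49.49.
The exact tunnelling result is T⁻¹ = 1 + V₀² sinh²(κw) / [4E(V₀ − E)] = 2487, so T = 0.000402.

T = 0.000402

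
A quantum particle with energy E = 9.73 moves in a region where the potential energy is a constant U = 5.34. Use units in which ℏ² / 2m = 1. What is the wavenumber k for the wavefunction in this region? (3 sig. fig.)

k = 2.10

With E > U the solution is oscillatory, ψ ∝ e^{±ikx} with k = √(2m(E − U))/ℏ.
k = √(2 × 0.5 × 4.39) = 2.095.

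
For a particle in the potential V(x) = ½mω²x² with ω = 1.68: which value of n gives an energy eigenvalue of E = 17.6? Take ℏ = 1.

E_n = ℏω(n + ½) ⇒ n = E/(ℏω) − ½ = 17.6/1.68 − 0.5 = 9.976 → n = 10.

n = 10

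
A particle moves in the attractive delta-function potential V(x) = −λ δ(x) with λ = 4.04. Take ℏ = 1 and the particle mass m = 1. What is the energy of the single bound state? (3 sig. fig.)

The bound state is ψ(x) = √κ e^{−κ|x|}. The derivative jump ψ'(0⁺) − ψ'(0⁻) = −(2mλ/ℏ²)ψ(0) fixes κ = mλ/ℏ² = 4.040.
Then E = −ℏ²κ²/(2m) = −mλ²/(2ℏ²) = -8.161.

E = -8.16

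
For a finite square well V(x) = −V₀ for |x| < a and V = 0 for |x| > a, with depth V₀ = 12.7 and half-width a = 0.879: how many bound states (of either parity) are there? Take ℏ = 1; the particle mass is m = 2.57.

The dimensionless depth is z₀ = a√(2mV₀)/ℏ = 0.879 × √(65.28) = 7.102.
The even/odd transcendental equations gain one root per π/2 in z₀, giving N = 1 + ⌊2z₀/π⌋ = 1 + ⌊4.521⌋ = 5.

N = 5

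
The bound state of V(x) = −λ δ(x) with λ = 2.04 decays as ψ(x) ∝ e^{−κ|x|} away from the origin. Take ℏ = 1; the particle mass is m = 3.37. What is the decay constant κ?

κ = 6.87

Integrating the TISE across x = 0 gives the cusp condition ψ'(0⁺) − ψ'(0⁻) = −(2mλ/ℏ²)ψ(0).
With ψ ∝ e^{−κ|x|} this yields −2κ = −2mλ/ℏ², so κ = mλ/ℏ² = 6.875.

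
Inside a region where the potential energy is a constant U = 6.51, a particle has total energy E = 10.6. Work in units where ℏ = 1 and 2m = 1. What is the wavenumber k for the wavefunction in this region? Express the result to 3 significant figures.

k = 2.02

With E > U the solution is oscillatory, ψ ∝ e^{±ikx} with k = √(2m(E − U))/ℏ.
k = √(2 × 0.5 × 4.09) = 2.022.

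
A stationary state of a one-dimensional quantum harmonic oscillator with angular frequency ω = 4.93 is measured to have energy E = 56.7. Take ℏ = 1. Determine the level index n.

E_n = ℏω(n + ½) ⇒ n = E/(ℏω) − ½ = 56.7/4.93 − 0.5 = 11.001 → n = 11.

n = 11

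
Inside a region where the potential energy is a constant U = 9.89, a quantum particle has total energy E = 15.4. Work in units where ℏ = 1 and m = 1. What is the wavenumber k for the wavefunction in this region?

k = 3.32

With E > U the solution is oscillatory, ψ ∝ e^{±ikx} with k = √(2m(E − U))/ℏ.
k = √(2 × 1 × 5.51) = 3.320.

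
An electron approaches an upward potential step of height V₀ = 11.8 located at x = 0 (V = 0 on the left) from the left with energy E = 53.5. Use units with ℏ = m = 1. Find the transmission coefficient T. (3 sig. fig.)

T = 0.996

On each side the TISE gives plane waves with k = √(2m(E − V))/ℏ: k₁ = √(2·1·53.5) = 10.34, k₂ = √(2·1·41.7) = 9.132.
Matching ψ and ψ′ at x = 0 gives r = (k₁ − k₂)/(k₁ + k₂), so R = r² = 0.003871 and T = 1 − R = 0.9961.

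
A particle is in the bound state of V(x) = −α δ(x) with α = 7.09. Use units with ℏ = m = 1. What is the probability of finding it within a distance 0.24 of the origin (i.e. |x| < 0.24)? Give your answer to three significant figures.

P = 0.967

The normalised bound state is ψ = √κ e^{−κ|x|} with κ = mα/ℏ² = 7.090.
P(|x| < d) = ∫_{−d}^{d} κ e^{−2κ|x|} dx = 1 − e^{−2κd} = 1 − e^{−3.403} = 0.9667.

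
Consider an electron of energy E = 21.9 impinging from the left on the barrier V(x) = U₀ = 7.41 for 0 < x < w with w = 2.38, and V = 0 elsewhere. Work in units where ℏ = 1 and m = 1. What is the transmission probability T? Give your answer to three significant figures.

T = 0.997

Above the barrier the interior wavenumber is k₂ = √(2m(E − U₀))/ℏ = 5.383, giving phase k₂w = 12.81.
Matching at both interfaces gives T⁻¹ = 1 + U₀² sin²(k₂w) / [4E(E − U₀)] = 1.003, hence T = 0.997.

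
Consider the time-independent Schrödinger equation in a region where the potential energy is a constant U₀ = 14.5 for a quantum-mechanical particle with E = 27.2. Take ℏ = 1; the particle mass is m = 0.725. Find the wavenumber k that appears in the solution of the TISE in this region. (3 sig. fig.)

With E > U₀ the solution is oscillatory, ψ ∝ e^{±ikx} with k = √(2m(E − U₀))/ℏ.
k = √(2 × 0.725 × 12.7) = 4.291.

k = 4.29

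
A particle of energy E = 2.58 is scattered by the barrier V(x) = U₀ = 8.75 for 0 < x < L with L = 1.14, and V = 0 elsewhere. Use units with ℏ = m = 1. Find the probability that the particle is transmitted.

E < U₀: inside the barrier ψ ∝ e^{±κx} with κ = √(2m(U₀ − E))/ℏ = 3.513.
κL = 4.005, sinh(κL) = 27.42.
The exact tunnelling result is T⁻¹ = 1 + U₀² sinh²(κL) / [4E(U₀ − E)] = 904.8, so T = 0.00111.

T = 0.00111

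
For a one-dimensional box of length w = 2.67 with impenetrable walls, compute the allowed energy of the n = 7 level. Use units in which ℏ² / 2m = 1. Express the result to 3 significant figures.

E = 67.8

Requiring ψ(0) = ψ(w) = 0 quantises k = nπ/w, hence E_n = ℏ²k²/2m = n²π²ℏ²/(2mw²).
E_7 = 7² × π² / (2 × 0.5 × 2.67²) = 67.84.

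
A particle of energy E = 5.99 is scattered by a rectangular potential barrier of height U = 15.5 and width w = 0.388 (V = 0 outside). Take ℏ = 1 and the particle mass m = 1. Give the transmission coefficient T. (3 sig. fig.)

T = 0.121

Since E < U the interior solution is evanescent with decay constant κ = √(2m(U − E))/ℏ = 4.361.
κw = 1.692, sinh(κw) = 2.623.
The exact tunnelling result is T⁻¹ = 1 + U² sinh²(κw) / [4E(U − E)] = 8.257, so T = 0.121.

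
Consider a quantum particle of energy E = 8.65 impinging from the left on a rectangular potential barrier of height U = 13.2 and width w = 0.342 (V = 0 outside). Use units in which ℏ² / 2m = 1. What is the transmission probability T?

E < U: inside the barrier ψ ∝ e^{±κx} with κ = √(2m(U − E))/ℏ = 2.133.
κw = 0.7295, sinh(κw) = 0.7960.
Matching ψ, ψ′ at both faces gives T = [1 + U² sinh²(κw) / (4E(U − E))]⁻¹ = 1/1.701 = 0.588.

T = 0.588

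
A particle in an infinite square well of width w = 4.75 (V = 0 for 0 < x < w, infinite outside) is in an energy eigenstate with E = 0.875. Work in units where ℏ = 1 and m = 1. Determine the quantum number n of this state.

n = 2

From E_n = n²π²ℏ²/(2mw²) invert to n = √(2mw²E)/(πℏ).
n = (4.75/π) × √(2 × 1 × 0.875) = 2.000 → n = 2.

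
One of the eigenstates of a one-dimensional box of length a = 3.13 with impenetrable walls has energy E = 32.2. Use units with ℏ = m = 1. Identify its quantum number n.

For an infinite well E_n = n²π²ℏ²/(2ma²), so n = (a/πℏ)√(2mE).
n = (3.13/π) × √(2 × 1 × 32.2) = 7.995 → n = 8.

n = 8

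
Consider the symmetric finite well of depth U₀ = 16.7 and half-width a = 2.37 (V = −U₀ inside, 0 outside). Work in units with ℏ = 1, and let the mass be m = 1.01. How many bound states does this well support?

N = 9

The dimensionless depth is z₀ = a√(2mU₀)/ℏ = 2.37 × √(33.73) = 13.77.
A new bound state (alternating even/odd) appears each time z₀ passes a multiple of π/2, so N = ⌊2z₀/π⌋ + 1 = ⌊8.763⌋ + 1 = 9.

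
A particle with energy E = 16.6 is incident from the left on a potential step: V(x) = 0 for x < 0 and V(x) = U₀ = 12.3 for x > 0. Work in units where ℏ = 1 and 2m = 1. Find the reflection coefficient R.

R = 0.106

The wavenumbers are k₁ = √(2mE)/ℏ = 4.074 on the left and k₂ = √(2m(E − U₀))/ℏ = 2.074 on the right.
Matching ψ and ψ′ at x = 0 gives r = (k₁ − k₂)/(k₁ + k₂), so R = r² = 0.1059 and T = 1 − R = 0.8941.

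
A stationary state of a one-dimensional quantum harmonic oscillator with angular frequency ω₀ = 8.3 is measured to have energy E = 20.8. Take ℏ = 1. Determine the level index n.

n = 2

E_n = ℏω₀(n + ½) ⇒ n = E/(ℏω₀) − ½ = 20.8/8.3 − 0.5 = 2.006 → n = 2.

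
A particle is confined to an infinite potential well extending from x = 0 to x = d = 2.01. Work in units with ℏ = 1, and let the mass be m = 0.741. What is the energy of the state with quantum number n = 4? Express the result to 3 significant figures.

The infinite-well eigenfunctions ψ_n = √(2/d) sin(nπx/d) vanish at both walls, giving E_n = n²π²ℏ²/(2md²).
E_4 = 4² × π² / (2 × 0.741 × 2.01²) = 26.37.

E = 26.4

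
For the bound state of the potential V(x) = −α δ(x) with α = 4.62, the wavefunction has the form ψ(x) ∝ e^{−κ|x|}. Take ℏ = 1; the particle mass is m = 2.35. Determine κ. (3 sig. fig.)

κ = 10.9

Integrating the TISE across x = 0 gives the cusp condition ψ'(0⁺) − ψ'(0⁻) = −(2mα/ℏ²)ψ(0).
With ψ ∝ e^{−κ|x|} this yields −2κ = −2mα/ℏ², so κ = mα/ℏ² = 10.86.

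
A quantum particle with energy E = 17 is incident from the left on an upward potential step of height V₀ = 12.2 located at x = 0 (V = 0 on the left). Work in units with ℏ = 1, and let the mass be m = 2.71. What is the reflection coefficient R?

On each side the TISE gives plane waves with k = √(2m(E − V))/ℏ: k₁ = √(2·2.71·17) = 9.599, k₂ = √(2·2.71·4.8) = 5.101.
Continuity of ψ and ψ′ at the step yields the reflection amplitude r = (k₁ − k₂)/(k₁ + k₂) = 0.3060; thus R = |r|² = 0.09365, T = 0.9064.

R = 0.0936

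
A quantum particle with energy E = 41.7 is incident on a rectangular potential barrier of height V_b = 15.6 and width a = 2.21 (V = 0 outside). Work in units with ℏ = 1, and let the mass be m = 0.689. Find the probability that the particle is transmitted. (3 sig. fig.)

T = 0.978

Above the barrier the interior wavenumber is k₂ = √(2m(E − V_b))/ℏ = 5.997, giving phase k₂a = 13.25.
T = [1 + V_b² sin²(k₂a) / (4E(E − V_b))]⁻¹ = 1/1.023 = 0.978.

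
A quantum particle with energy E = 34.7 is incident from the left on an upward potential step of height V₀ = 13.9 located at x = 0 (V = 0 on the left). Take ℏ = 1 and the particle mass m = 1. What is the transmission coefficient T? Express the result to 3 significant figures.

The wavenumbers are k₁ = √(2mE)/ℏ = 8.331 on the left and k₂ = √(2m(E − V₀))/ℏ = 6.450 on the right.
Continuity of ψ and ψ′ at the step yields the reflection amplitude r = (k₁ − k₂)/(k₁ + k₂) = 0.1273; thus R = |r|² = 0.01619, T = 0.9838.

T = 0.984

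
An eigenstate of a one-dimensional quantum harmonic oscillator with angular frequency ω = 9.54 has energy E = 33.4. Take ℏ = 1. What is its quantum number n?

n = 3

Invert E_n = (n + ½)ℏω: n = E/ℏω − ½ = 3.001, so n = 3.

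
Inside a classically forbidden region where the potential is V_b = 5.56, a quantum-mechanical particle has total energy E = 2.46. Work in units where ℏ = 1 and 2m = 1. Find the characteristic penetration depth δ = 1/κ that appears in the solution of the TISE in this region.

δ = 0.568

Since E < V_b the TISE in this region is ψ'' = κ²ψ with κ = √(2m(V_b − E))/ℏ.
κ = √(2 × 0.5 × 3.1) = 1.761. The penetration depth is δ = 1/κ = 0.568.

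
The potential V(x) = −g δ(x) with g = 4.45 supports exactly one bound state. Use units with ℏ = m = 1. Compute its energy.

E = -9.90

For x ≠ 0 the bound state is ψ ∝ e^{−κ|x|}; integrating the TISE across the delta gives the cusp condition 2κ = 2mg/ℏ², so κ = 4.450.
Then E = −ℏ²κ²/(2m) = −mg²/(2ℏ²) = -9.901.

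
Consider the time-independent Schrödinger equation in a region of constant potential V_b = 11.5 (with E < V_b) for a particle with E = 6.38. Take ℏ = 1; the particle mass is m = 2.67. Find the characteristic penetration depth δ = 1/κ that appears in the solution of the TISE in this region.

Since E < V_b the TISE in this region is ψ'' = κ²ψ with κ = √(2m(V_b − E))/ℏ.
κ = √(2 × 2.67 × 5.12) = 5.229. The penetration depth is δ = 1/κ = 0.191.

δ = 0.191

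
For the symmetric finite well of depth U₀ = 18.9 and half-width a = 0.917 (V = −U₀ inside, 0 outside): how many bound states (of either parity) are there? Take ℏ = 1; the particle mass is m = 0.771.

Define the well-strength parameter z₀ = (a/ℏ)√(2mU₀) = 0.917 × √(2·0.771·18.9) = 4.950.
A new bound state (alternating even/odd) appears each time z₀ passes a multiple of π/2, so N = ⌊2z₀/π⌋ + 1 = ⌊3.152⌋ + 1 = 4.

N = 4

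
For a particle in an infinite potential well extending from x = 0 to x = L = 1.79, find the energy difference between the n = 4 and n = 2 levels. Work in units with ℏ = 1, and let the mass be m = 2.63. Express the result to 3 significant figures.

E_n = n²π²ℏ²/(2mL²), so ΔE = (4² − 2²) π²ℏ²/(2mL²).
ΔE = 12 × π² / (2 × 2.63 × 1.79²) = 7.027.

ΔE = 7.03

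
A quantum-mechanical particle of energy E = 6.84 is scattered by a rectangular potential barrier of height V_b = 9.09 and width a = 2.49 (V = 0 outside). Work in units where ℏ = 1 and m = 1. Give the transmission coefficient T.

E < V_b: inside the barrier ψ ∝ e^{±κx} with κ = √(2m(V_b − E))/ℏ = 2.121.
κa = 5.282, sinh(κa) = 98.39.
The exact tunnelling result is T⁻¹ = 1 + V_b² sinh²(κa) / [4E(V_b − E)] = 12990, so T = 0.0000770.

T = 0.0000770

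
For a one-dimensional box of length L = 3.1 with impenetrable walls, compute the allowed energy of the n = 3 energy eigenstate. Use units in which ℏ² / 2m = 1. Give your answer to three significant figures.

E = 9.24

The infinite-well eigenfunctions ψ_n = √(2/L) sin(nπx/L) vanish at both walls, giving E_n = n²π²ℏ²/(2mL²).
E_3 = 3² × π² / (2 × 0.5 × 3.1²) = 9.243.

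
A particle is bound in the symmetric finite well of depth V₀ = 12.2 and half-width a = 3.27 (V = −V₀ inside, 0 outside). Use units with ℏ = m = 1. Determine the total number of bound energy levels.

N = 11

Define the well-strength parameter z₀ = (a/ℏ)√(2mV₀) = 3.27 × √(2·1·12.2) = 16.15.
A new bound state (alternating even/odd) appears each time z₀ passes a multiple of π/2, so N = ⌊2z₀/π⌋ + 1 = ⌊10.28⌋ + 1 = 11.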